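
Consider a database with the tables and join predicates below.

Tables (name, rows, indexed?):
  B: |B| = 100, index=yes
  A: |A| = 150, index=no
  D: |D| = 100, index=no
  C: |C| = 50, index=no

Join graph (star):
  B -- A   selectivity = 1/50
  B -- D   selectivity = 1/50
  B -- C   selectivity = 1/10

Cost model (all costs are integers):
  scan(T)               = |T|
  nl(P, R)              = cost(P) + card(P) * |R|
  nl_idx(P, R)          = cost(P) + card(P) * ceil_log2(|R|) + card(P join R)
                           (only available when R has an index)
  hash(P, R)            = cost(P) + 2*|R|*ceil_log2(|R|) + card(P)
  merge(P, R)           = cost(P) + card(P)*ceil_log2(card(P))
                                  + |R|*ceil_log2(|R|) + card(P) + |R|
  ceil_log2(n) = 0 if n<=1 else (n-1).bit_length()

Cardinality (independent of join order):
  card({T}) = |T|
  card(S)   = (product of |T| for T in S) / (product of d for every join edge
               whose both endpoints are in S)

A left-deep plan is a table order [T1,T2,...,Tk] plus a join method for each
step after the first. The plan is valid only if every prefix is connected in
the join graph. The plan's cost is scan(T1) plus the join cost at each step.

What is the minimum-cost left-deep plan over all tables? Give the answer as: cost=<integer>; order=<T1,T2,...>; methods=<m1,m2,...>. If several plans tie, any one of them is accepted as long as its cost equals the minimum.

Selinger DP (subsets sized 1..n):
  {B}: scan cost=100, card=100
  {A}: scan cost=150, card=150
  {D}: scan cost=100, card=100
  {C}: scan cost=50, card=50
  {AB}: card=300; try (B,nl_idx)→1500, (B,hash)→1700, (A,merge)→2250, (B,merge)→2300, (A,hash)→2600, (A,nl)→15100 …(+1); best=1500 via (B,nl_idx)
  {BD}: card=200; try (B,nl_idx)→1000, (D,hash)→1600, (B,hash)→1600, (D,merge)→1700, (B,merge)→1700, (D,nl)→10100 …(+1); best=1000 via (B,nl_idx)
  {BC}: card=500; try (C,hash)→800, (B,nl_idx)→900, (B,merge)→1200, (C,merge)→1250, (B,hash)→1500, (B,nl)→5050 …(+1); best=800 via (C,hash)
  {ABD}: card=600; try (D,hash)→3200, (A,hash)→3600, (A,merge)→4150, (D,merge)→5300, (A,nl)→31000, (D,nl)→31500; best=3200 via (D,hash)
  {ABC}: card=1500; try (C,hash)→2400, (A,hash)→3700, (C,merge)→4850, (A,merge)→7150, (C,nl)→16500, (A,nl)→75800; best=2400 via (C,hash)
  {BCD}: card=1000; try (C,hash)→1800, (D,hash)→2700, (C,merge)→3150, (D,merge)→6600, (C,nl)→11000, (D,nl)→50800; best=1800 via (C,hash)
  {ABCD}: card=3000; try (C,hash)→4400, (A,hash)→5200, (D,hash)→5300, (C,merge)→10150, (A,merge)→14150, (D,merge)→21200 …(+3); best=4400 via (C,hash)

cost=4400; order=A,B,D,C; methods=nl_idx,hash,hash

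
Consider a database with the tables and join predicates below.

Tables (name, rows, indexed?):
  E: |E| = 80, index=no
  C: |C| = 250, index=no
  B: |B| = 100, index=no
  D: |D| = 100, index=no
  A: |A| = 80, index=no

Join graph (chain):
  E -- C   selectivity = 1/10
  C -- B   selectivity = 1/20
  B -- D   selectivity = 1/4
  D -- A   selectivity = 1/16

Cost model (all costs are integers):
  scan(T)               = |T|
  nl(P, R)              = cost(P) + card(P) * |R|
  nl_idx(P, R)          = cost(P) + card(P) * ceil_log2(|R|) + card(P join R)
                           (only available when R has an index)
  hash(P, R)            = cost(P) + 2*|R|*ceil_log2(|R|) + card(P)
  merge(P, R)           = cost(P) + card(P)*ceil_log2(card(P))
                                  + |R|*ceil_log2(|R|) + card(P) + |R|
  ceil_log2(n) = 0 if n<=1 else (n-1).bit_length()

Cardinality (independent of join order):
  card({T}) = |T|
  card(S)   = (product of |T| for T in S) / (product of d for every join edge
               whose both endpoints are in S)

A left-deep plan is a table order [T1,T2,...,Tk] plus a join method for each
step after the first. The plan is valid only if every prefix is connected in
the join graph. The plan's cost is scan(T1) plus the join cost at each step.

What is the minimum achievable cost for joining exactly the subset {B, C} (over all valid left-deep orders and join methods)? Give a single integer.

1900

Selinger DP over subsets of {B,C}:
  {C}: scan cost=250, card=250
  {B}: scan cost=100, card=100
  {BC}: card=1250; try (B,hash)→1900, (C,merge)→3150, (B,merge)→3300, (C,hash)→4200, (C,nl)→25100, (B,nl)→25250; best=1900 via (B,hash)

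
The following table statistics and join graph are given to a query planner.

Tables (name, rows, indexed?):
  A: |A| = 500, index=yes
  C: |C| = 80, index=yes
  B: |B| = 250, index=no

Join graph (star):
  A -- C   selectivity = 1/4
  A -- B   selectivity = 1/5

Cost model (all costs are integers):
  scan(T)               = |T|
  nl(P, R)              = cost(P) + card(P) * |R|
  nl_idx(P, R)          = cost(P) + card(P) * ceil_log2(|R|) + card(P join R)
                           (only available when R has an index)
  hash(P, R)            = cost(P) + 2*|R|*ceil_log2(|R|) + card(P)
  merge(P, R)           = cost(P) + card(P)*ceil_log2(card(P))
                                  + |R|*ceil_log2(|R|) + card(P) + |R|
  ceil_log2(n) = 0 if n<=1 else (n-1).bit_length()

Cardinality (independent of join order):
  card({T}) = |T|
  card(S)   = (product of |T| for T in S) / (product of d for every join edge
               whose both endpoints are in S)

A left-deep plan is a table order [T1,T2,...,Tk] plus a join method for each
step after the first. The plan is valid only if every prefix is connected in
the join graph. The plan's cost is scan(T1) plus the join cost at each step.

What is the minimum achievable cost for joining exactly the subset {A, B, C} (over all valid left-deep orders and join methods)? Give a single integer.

16120

Selinger DP over subsets of {A,B,C}:
  {A}: scan cost=500, card=500
  {C}: scan cost=80, card=80
  {B}: scan cost=250, card=250
  {AC}: card=10000; try (C,hash)→2120, (A,merge)→5720, (C,merge)→6140, (A,hash)→9160, (A,nl_idx)→10800, (C,nl_idx)→14000 …(+2); best=2120 via (C,hash)
  {AB}: card=25000; try (B,hash)→5000, (A,merge)→7500, (B,merge)→7750, (A,hash)→9500, (A,nl_idx)→27500, (A,nl)→125250 …(+1); best=5000 via (B,hash)
  {ABC}: card=500000; try (B,hash)→16120, (C,hash)→31120, (B,merge)→154370, (C,merge)→405640, (C,nl_idx)→680000, (C,nl)→2005000 …(+1); best=16120 via (B,hash)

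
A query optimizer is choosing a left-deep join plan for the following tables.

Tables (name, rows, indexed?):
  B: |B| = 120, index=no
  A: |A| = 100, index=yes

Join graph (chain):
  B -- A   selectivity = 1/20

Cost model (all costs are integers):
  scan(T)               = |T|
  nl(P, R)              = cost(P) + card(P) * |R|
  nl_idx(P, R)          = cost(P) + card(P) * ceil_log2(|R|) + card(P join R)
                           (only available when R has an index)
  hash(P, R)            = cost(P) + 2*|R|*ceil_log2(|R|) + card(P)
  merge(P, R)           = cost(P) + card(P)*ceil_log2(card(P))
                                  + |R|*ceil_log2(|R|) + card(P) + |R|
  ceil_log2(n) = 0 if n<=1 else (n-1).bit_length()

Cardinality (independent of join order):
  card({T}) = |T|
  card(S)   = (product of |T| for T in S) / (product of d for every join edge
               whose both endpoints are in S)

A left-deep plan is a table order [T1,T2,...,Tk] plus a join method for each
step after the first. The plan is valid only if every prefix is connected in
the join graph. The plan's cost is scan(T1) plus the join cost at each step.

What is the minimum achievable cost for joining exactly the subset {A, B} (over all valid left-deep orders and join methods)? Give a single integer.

1560

Selinger DP over subsets of {A,B}:
  {B}: scan cost=120, card=120
  {A}: scan cost=100, card=100
  {AB}: card=600; try (A,nl_idx)→1560, (A,hash)→1640, (B,merge)→1860, (B,hash)→1880, (A,merge)→1880, (B,nl)→12100 …(+1); best=1560 via (A,nl_idx)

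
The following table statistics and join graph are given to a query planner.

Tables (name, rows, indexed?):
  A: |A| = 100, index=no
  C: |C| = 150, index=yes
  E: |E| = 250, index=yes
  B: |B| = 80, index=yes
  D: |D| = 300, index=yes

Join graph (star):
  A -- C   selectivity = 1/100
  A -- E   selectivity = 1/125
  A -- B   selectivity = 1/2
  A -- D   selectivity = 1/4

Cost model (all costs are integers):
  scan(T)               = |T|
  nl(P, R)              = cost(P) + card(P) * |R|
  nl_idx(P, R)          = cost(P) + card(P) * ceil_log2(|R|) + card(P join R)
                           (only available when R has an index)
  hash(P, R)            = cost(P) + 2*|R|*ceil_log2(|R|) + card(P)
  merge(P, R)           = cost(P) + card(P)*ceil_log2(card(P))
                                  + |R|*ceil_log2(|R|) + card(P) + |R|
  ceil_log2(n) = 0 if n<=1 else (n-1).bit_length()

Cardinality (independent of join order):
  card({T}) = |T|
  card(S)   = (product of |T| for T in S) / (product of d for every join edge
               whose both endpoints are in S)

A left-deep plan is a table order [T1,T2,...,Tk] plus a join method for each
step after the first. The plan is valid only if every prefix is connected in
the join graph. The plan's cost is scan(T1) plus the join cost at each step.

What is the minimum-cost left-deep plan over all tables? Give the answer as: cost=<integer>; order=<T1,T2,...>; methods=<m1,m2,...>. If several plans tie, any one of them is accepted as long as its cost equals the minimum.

Selinger DP (subsets sized 1..n):
  {A}: scan cost=100, card=100
  {C}: scan cost=150, card=150
  {E}: scan cost=250, card=250
  {B}: scan cost=80, card=80
  {D}: scan cost=300, card=300
  {AC}: card=150; try (C,nl_idx)→1050, (A,hash)→1700, (C,merge)→2250, (A,merge)→2300, (C,hash)→2600, (C,nl)→15100 …(+1); best=1050 via (C,nl_idx)
  {AE}: card=200; try (E,nl_idx)→1100, (A,hash)→1900, (E,merge)→3150, (A,merge)→3300, (E,hash)→4200, (E,nl)→25100 …(+1); best=1100 via (E,nl_idx)
  {AB}: card=4000; try (B,hash)→1320, (A,merge)→1520, (B,merge)→1540, (A,hash)→1560, (B,nl_idx)→4800, (A,nl)→8080 …(+1); best=1320 via (B,hash)
  {AD}: card=7500; try (A,hash)→2000, (D,merge)→3900, (A,merge)→4100, (D,hash)→5600, (D,nl_idx)→8500, (D,nl)→30100 …(+1); best=2000 via (A,hash)
  {ACE}: card=300; try (E,nl_idx)→2550, (C,nl_idx)→3000, (C,hash)→3700, (C,merge)→4250, (E,merge)→4650, (E,hash)→5200 …(+2); best=2550 via (E,nl_idx)
  {ABC}: card=6000; try (B,hash)→2320, (B,merge)→3040, (C,hash)→7720, (B,nl_idx)→8100, (B,nl)→13050, (C,nl_idx)→39320 …(+2); best=2320 via (B,hash)
  {ACD}: card=11250; try (D,merge)→5400, (D,hash)→6600, (C,hash)→11900, (D,nl_idx)→13650, (D,nl)→46050, (C,nl_idx)→73250 …(+2); best=5400 via (D,merge)
  {ABE}: card=8000; try (B,hash)→2420, (B,merge)→3540, (E,hash)→9320, (B,nl_idx)→10500, (B,nl)→17100, (E,nl_idx)→41320 …(+2); best=2420 via (B,hash)
  {ADE}: card=15000; try (D,merge)→5900, (D,hash)→6700, (E,hash)→13500, (D,nl_idx)→17900, (D,nl)→61100, (E,nl_idx)→77000 …(+2); best=5900 via (D,merge)
  {ABD}: card=300000; try (B,hash)→10620, (D,hash)→10720, (D,merge)→56320, (B,merge)→107640, (D,nl_idx)→337320, (B,nl_idx)→354500 …(+2); best=10620 via (B,hash)
  {ABCE}: card=12000; try (B,hash)→3970, (B,merge)→6190, (E,hash)→12320, (C,hash)→12820, (B,nl_idx)→16650, (B,nl)→26550 …(+6); best=3970 via (B,hash)
  {ACDE}: card=22500; try (D,hash)→8250, (D,merge)→8550, (E,hash)→20650, (C,hash)→23300, (D,nl_idx)→27750, (D,nl)→92550 …(+6); best=8250 via (D,hash)
  {ABCD}: card=450000; try (D,hash)→13720, (B,hash)→17770, (D,merge)→89320, (B,merge)→174790, (C,hash)→313020, (D,nl_idx)→506320 …(+6); best=13720 via (D,hash)
  {ABDE}: card=600000; try (D,hash)→15820, (B,hash)→22020, (D,merge)→117420, (B,merge)→231540, (E,hash)→314620, (D,nl_idx)→674420 …(+6); best=15820 via (D,hash)
  {ABCDE}: card=900000; try (D,hash)→21370, (B,hash)→31870, (D,merge)→186970, (B,merge)→368890, (E,hash)→467720, (C,hash)→618220 …(+10); best=21370 via (D,hash)

cost=21370; order=A,C,E,B,D; methods=nl_idx,nl_idx,hash,hash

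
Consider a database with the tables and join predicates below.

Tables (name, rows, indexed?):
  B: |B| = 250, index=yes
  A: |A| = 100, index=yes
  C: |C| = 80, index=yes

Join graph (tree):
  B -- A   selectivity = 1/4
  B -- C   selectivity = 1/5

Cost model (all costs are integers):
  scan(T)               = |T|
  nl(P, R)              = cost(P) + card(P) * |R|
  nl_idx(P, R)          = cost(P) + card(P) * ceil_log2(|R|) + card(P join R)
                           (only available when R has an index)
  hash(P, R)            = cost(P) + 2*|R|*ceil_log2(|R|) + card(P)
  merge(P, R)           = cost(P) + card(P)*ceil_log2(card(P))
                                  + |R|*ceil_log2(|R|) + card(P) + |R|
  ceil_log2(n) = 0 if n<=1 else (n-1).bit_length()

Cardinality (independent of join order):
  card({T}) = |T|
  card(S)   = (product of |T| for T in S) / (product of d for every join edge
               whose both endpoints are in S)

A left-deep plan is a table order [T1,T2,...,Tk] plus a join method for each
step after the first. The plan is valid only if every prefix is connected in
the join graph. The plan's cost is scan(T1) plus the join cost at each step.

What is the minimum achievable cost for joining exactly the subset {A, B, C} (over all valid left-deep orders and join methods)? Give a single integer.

7020

Selinger DP over subsets of {A,B,C}:
  {B}: scan cost=250, card=250
  {A}: scan cost=100, card=100
  {C}: scan cost=80, card=80
  {AB}: card=6250; try (A,hash)→1900, (B,merge)→3150, (A,merge)→3300, (B,hash)→4200, (B,nl_idx)→7150, (A,nl_idx)→8250 …(+2); best=1900 via (A,hash)
  {BC}: card=4000; try (C,hash)→1620, (B,merge)→2970, (C,merge)→3140, (B,hash)→4160, (B,nl_idx)→4720, (C,nl_idx)→6000 …(+2); best=1620 via (C,hash)
  {ABC}: card=100000; try (A,hash)→7020, (C,hash)→9270, (A,merge)→54420, (C,merge)→90040, (A,nl_idx)→129620, (C,nl_idx)→145650 …(+2); best=7020 via (A,hash)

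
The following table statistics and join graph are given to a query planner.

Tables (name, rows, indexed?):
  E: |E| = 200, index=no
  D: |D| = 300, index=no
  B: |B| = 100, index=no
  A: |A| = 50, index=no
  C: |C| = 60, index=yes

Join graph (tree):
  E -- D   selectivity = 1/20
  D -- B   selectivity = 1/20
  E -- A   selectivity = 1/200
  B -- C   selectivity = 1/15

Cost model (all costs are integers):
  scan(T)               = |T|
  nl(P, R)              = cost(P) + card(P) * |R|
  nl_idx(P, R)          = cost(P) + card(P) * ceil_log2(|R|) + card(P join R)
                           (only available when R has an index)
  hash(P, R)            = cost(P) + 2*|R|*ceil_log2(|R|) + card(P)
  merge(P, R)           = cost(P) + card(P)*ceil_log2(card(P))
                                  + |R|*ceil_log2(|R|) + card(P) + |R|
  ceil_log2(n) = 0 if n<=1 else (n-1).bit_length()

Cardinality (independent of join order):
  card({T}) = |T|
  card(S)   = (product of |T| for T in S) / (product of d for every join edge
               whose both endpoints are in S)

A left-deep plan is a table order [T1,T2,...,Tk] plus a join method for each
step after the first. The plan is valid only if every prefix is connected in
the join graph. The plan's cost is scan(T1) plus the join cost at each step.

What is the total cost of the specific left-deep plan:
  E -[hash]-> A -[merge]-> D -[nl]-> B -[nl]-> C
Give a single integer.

step 1: scan E: cost=200, card=200
step 2: join A via hash
    card(P join A) = 200*50/(200) = 50
    cost = 200 + 2*50*6 + 200 = 1000
step 3: join D via merge
    card(P join D) = 50*300/(20) = 750
    cost = 1000 + 50*6 + 300*9 + 50 + 300 = 4350
step 4: join B via nl
    card(P join B) = 750*100/(20) = 3750
    cost = 4350 + 750*100 = 79350
step 5: join C via nl
    card(P join C) = 3750*60/(15) = 15000
    cost = 79350 + 3750*60 = 304350

304350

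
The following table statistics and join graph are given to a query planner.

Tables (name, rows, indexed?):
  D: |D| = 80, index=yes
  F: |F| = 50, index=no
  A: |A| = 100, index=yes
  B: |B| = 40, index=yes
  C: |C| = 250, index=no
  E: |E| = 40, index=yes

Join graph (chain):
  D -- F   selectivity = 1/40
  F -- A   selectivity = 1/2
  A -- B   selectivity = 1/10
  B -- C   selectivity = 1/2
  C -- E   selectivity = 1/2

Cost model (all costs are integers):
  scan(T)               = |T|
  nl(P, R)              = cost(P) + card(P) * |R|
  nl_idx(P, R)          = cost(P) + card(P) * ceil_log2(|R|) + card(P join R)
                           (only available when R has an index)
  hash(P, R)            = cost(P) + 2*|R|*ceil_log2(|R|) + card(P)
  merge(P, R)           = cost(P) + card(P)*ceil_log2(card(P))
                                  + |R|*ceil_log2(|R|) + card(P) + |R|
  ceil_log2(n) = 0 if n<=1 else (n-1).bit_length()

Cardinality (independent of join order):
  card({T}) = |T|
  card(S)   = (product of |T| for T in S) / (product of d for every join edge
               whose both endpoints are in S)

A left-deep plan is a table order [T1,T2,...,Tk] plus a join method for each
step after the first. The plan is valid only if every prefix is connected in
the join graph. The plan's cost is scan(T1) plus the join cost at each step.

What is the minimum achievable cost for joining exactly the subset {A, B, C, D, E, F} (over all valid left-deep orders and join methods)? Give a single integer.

2531960

Selinger DP over subsets of {A,B,C,D,E,F}:
  {D}: scan cost=80, card=80
  {F}: scan cost=50, card=50
  {A}: scan cost=100, card=100
  {B}: scan cost=40, card=40
  {C}: scan cost=250, card=250
  {E}: scan cost=40, card=40
  {DF}: card=100; try (D,nl_idx)→500, (F,hash)→760, (D,merge)→1040, (F,merge)→1070, (D,hash)→1220, (D,nl)→4050 …(+1); best=500 via (D,nl_idx)
  {AF}: card=2500; try (F,hash)→800, (A,merge)→1200, (F,merge)→1250, (A,hash)→1500, (A,nl_idx)→2900, (A,nl)→5050 …(+1); best=800 via (F,hash)
  {AB}: card=400; try (B,hash)→680, (A,nl_idx)→720, (B,nl_idx)→1100, (A,merge)→1120, (B,merge)→1180, (A,hash)→1480 …(+2); best=680 via (B,hash)
  {BC}: card=5000; try (B,hash)→980, (C,merge)→2570, (B,merge)→2780, (C,hash)→4080, (B,nl_idx)→6750, (C,nl)→10040 …(+1); best=980 via (B,hash)
  {CE}: card=5000; try (E,hash)→980, (C,merge)→2570, (E,merge)→2780, (C,hash)→4080, (E,nl_idx)→6750, (C,nl)→10040 …(+1); best=980 via (E,hash)
  {ADF}: card=5000; try (A,hash)→2000, (A,merge)→2100, (D,hash)→4420, (A,nl_idx)→6200, (A,nl)→10500, (D,nl_idx)→23300 …(+2); best=2000 via (A,hash)
  {ABF}: card=10000; try (F,hash)→1680, (B,hash)→3780, (F,merge)→5030, (F,nl)→20680, (B,nl_idx)→25800, (B,merge)→33580 …(+1); best=1680 via (F,hash)
  {ABC}: card=50000; try (C,hash)→5080, (C,merge)→6930, (A,hash)→7380, (A,merge)→71780, (A,nl_idx)→85980, (C,nl)→100680 …(+1); best=5080 via (C,hash)
  {BCE}: card=100000; try (E,hash)→6460, (B,hash)→6460, (E,merge)→71260, (B,merge)→71260, (E,nl_idx)→130980, (B,nl_idx)→130980 …(+2); best=6460 via (E,hash)
  {ABDF}: card=20000; try (B,hash)→7480, (D,hash)→12800, (B,nl_idx)→52000, (B,merge)→72280, (D,nl_idx)→91680, (D,merge)→152320 …(+2); best=7480 via (B,hash)
  {ABCF}: card=1250000; try (C,hash)→15680, (F,hash)→55680, (C,merge)→153930, (F,merge)→855430, (C,nl)→2501680, (F,nl)→2505080; best=15680 via (C,hash)
  {ABCE}: card=1000000; try (E,hash)→55560, (A,hash)→107860, (E,merge)→855360, (E,nl_idx)→1305080, (A,nl_idx)→1706460, (A,merge)→1807260 …(+2); best=55560 via (E,hash)
  {ABCDF}: card=2500000; try (C,hash)→31480, (C,merge)→329730, (D,hash)→1266800, (C,nl)→5007480, (D,nl_idx)→11265680, (D,merge)→27516320 …(+1); best=31480 via (C,hash)
  {ABCEF}: card=25000000; try (F,hash)→1056160, (E,hash)→1266160, (F,merge)→21055910, (E,merge)→27515960, (E,nl_idx)→32515680, (E,nl)→50015680 …(+1); best=1056160 via (F,hash)
  {ABCDEF}: card=50000000; try (E,hash)→2531960, (D,hash)→26057280, (E,merge)→57531760, (E,nl_idx)→65031480, (E,nl)→100031480, (D,nl_idx)→226056160 …(+2); best=2531960 via (E,hash)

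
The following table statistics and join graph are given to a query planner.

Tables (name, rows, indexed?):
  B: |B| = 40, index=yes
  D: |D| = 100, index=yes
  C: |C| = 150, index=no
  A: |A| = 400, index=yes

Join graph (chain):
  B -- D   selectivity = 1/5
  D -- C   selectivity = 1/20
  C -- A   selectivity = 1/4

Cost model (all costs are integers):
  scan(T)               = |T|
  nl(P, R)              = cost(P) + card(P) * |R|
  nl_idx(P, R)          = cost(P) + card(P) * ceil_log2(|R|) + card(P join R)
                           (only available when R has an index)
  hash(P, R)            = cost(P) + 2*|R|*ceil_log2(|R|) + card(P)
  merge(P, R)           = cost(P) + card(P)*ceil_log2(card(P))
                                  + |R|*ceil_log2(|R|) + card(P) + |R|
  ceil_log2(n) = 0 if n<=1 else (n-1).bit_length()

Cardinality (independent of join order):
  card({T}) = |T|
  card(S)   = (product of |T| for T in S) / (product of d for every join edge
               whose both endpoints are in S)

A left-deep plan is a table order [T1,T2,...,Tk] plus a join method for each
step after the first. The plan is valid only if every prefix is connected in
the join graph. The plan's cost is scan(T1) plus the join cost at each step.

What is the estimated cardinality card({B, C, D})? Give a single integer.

6000

Tables in S: B(40), C(150), D(100)
Edges inside S: B-D(d=5), D-C(d=20)
numerator = 40 * 150 * 100 = 600000
denominator = 5 * 20 = 100
card(S) = 600000 / 100 = 6000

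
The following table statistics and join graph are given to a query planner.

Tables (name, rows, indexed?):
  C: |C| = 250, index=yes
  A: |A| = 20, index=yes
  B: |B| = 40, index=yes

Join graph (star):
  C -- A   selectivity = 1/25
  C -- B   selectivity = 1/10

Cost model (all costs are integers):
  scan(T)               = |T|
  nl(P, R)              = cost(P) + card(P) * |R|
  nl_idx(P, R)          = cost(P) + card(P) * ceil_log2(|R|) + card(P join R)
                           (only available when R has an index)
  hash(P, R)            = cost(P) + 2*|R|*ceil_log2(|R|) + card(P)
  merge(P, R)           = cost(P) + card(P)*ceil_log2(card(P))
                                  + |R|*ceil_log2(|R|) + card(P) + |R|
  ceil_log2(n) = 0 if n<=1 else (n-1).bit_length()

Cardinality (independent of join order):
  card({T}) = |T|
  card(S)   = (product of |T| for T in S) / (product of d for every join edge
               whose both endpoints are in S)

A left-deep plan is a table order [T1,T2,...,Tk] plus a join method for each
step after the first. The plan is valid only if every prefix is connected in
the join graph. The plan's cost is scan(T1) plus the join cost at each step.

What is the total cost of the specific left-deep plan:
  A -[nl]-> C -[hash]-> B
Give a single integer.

5700

step 1: scan A: cost=20, card=20
step 2: join C via nl
    card(P join C) = 20*250/(25) = 200
    cost = 20 + 20*250 = 5020
step 3: join B via hash
    card(P join B) = 200*40/(10) = 800
    cost = 5020 + 2*40*6 + 200 = 5700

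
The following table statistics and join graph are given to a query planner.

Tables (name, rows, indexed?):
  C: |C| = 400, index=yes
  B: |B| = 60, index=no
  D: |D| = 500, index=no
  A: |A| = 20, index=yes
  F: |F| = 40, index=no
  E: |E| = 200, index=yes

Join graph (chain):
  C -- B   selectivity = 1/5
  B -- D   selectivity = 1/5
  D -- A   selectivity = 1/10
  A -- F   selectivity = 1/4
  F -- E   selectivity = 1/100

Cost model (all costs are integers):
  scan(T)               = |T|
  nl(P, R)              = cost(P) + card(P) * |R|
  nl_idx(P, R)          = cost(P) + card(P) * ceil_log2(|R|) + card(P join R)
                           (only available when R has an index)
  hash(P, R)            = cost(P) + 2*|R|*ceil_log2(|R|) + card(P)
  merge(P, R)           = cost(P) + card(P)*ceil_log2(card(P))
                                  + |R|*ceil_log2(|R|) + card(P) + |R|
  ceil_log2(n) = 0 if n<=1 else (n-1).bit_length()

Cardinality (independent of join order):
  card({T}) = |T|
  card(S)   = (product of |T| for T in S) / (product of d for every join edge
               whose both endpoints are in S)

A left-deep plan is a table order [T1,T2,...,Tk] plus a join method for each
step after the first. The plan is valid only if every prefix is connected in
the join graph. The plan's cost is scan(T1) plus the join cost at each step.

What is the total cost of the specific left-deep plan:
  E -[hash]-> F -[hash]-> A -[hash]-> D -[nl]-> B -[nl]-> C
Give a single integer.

97210560

step 1: scan E: cost=200, card=200
step 2: join F via hash
    card(P join F) = 200*40/(100) = 80
    cost = 200 + 2*40*6 + 200 = 880
step 3: join A via hash
    card(P join A) = 80*20/(4) = 400
    cost = 880 + 2*20*5 + 80 = 1160
step 4: join D via hash
    card(P join D) = 400*500/(10) = 20000
    cost = 1160 + 2*500*9 + 400 = 10560
step 5: join B via nl
    card(P join B) = 20000*60/(5) = 240000
    cost = 10560 + 20000*60 = 1210560
step 6: join C via nl
    card(P join C) = 240000*400/(5) = 19200000
    cost = 1210560 + 240000*400 = 97210560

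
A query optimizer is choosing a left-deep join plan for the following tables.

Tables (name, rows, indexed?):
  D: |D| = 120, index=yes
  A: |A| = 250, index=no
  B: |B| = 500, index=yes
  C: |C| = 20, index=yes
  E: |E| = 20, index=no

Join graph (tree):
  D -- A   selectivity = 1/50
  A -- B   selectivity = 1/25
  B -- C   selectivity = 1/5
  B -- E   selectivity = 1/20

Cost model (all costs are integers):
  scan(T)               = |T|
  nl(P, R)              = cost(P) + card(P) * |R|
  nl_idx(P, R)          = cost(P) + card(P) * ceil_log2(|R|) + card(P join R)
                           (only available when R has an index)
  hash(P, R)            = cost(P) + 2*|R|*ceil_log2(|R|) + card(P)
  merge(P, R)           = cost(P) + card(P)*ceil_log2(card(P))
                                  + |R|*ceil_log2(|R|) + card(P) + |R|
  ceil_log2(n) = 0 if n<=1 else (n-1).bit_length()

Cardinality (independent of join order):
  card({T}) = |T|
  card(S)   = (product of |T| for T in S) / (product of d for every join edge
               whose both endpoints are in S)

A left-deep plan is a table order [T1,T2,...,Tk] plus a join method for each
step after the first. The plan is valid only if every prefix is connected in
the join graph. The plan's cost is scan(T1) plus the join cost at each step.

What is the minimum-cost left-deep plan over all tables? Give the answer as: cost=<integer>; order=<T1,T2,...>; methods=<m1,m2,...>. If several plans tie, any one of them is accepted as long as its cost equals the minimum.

cost=24080; order=E,B,A,D,C; methods=nl_idx,hash,hash,hash

Selinger DP (subsets sized 1..n):
  {D}: scan cost=120, card=120
  {A}: scan cost=250, card=250
  {B}: scan cost=500, card=500
  {C}: scan cost=20, card=20
  {E}: scan cost=20, card=20
  {AD}: card=600; try (D,hash)→2180, (D,nl_idx)→2600, (A,merge)→3330, (D,merge)→3460, (A,hash)→4240, (A,nl)→30120 …(+1); best=2180 via (D,hash)
  {AB}: card=5000; try (A,hash)→5000, (B,merge)→7500, (B,nl_idx)→7500, (A,merge)→7750, (B,hash)→9500, (B,nl)→125250 …(+1); best=5000 via (A,hash)
  {BC}: card=2000; try (C,hash)→1200, (B,nl_idx)→2200, (C,nl_idx)→5000, (B,merge)→5140, (C,merge)→5620, (B,hash)→9040 …(+2); best=1200 via (C,hash)
  {BE}: card=500; try (B,nl_idx)→700, (E,hash)→1200, (B,merge)→5140, (E,merge)→5620, (B,hash)→9040, (B,nl)→10020 …(+1); best=700 via (B,nl_idx)
  {ABD}: card=12000; try (D,hash)→11680, (B,hash)→11780, (B,merge)→13780, (B,nl_idx)→19580, (D,nl_idx)→52000, (D,merge)→75960 …(+2); best=11680 via (D,hash)
  {ABC}: card=20000; try (A,hash)→7200, (C,hash)→10200, (A,merge)→27450, (C,nl_idx)→50000, (C,merge)→75120, (C,nl)→105000 …(+1); best=7200 via (A,hash)
  {ABE}: card=5000; try (A,hash)→5200, (A,merge)→7950, (E,hash)→10200, (E,merge)→75120, (E,nl)→105000, (A,nl)→125700; best=5200 via (A,hash)
  {BCE}: card=2000; try (C,hash)→1400, (E,hash)→3400, (C,nl_idx)→5200, (C,merge)→5820, (C,nl)→10700, (E,merge)→25320 …(+1); best=1400 via (C,hash)
  {ABCD}: card=48000; try (C,hash)→23880, (D,hash)→28880, (C,nl_idx)→119680, (C,merge)→191800, (D,nl_idx)→195200, (C,nl)→251680 …(+2); best=23880 via (C,hash)
  {ABDE}: card=12000; try (D,hash)→11880, (E,hash)→23880, (D,nl_idx)→52200, (D,merge)→76160, (E,merge)→191800, (E,nl)→251680 …(+1); best=11880 via (D,hash)
  {ABCE}: card=20000; try (A,hash)→7400, (C,hash)→10400, (E,hash)→27400, (A,merge)→27650, (C,nl_idx)→50200, (C,merge)→75320 …(+4); best=7400 via (A,hash)
  {ABCDE}: card=48000; try (C,hash)→24080, (D,hash)→29080, (E,hash)→72080, (C,nl_idx)→119880, (C,merge)→192000, (D,nl_idx)→195400 …(+5); best=24080 via (C,hash)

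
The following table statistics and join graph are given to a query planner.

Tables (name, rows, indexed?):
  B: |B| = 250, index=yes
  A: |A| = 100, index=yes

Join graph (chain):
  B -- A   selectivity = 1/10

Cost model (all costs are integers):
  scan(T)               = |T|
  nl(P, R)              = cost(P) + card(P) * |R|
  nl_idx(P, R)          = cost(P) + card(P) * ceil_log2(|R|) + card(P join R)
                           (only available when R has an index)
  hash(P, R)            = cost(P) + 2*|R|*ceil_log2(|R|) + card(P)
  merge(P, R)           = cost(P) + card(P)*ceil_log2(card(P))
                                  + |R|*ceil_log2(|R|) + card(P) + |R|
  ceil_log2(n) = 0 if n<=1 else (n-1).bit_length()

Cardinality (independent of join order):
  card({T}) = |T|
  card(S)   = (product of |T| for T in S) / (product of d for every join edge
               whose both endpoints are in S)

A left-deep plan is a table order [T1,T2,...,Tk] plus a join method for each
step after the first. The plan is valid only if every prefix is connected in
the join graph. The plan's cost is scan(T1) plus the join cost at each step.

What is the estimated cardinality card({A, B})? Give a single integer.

2500

Tables in S: A(100), B(250)
Edges inside S: B-A(d=10)
numerator = 100 * 250 = 25000
denominator = 10 = 10
card(S) = 25000 / 10 = 2500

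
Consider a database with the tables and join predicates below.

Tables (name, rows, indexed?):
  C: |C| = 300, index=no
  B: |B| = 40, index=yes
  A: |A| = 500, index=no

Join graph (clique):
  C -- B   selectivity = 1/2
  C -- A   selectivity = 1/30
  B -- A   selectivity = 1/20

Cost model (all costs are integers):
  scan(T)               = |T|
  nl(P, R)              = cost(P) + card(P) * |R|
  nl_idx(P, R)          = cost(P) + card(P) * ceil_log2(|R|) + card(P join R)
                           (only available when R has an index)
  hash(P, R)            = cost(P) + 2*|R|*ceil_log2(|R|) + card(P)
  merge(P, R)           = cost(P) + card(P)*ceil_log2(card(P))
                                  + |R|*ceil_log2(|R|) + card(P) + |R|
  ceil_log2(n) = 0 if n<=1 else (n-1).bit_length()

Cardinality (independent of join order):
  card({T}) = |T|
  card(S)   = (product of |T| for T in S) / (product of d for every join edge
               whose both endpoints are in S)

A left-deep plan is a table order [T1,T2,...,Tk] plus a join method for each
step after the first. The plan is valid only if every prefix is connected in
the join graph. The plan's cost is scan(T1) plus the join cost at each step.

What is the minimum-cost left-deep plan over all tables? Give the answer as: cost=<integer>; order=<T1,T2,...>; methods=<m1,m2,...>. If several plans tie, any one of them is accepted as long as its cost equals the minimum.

Selinger DP (subsets sized 1..n):
  {C}: scan cost=300, card=300
  {B}: scan cost=40, card=40
  {A}: scan cost=500, card=500
  {BC}: card=6000; try (B,hash)→1080, (C,merge)→3320, (B,merge)→3580, (C,hash)→5480, (B,nl_idx)→8100, (C,nl)→12040 …(+1); best=1080 via (B,hash)
  {AC}: card=5000; try (C,hash)→6400, (A,merge)→8300, (C,merge)→8500, (A,hash)→9600, (A,nl)→150300, (C,nl)→150500; best=6400 via (C,hash)
  {AB}: card=1000; try (B,hash)→1480, (B,nl_idx)→4500, (A,merge)→5320, (B,merge)→5780, (A,hash)→9080, (A,nl)→20040 …(+1); best=1480 via (B,hash)
  {ABC}: card=5000; try (C,hash)→7880, (B,hash)→11880, (C,merge)→15480, (A,hash)→16080, (B,nl_idx)→41400, (B,merge)→76680 …(+4); best=7880 via (C,hash)

cost=7880; order=A,B,C; methods=hash,hash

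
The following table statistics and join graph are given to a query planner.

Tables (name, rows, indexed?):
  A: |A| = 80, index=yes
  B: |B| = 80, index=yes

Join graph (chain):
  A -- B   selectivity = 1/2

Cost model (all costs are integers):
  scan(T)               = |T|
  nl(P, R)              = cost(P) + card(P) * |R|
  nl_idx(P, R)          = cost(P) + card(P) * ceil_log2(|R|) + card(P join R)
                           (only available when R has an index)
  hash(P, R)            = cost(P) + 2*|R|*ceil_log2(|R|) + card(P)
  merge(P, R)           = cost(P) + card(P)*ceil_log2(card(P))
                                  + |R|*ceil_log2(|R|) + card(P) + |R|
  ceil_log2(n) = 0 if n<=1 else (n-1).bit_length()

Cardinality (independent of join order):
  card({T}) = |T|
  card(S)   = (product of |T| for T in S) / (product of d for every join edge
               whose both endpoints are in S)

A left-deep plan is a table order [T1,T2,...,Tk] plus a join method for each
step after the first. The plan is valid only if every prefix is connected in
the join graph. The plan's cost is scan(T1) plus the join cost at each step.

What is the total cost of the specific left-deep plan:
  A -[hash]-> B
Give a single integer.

1280

step 1: scan A: cost=80, card=80
step 2: join B via hash
    card(P join B) = 80*80/(2) = 3200
    cost = 80 + 2*80*7 + 80 = 1280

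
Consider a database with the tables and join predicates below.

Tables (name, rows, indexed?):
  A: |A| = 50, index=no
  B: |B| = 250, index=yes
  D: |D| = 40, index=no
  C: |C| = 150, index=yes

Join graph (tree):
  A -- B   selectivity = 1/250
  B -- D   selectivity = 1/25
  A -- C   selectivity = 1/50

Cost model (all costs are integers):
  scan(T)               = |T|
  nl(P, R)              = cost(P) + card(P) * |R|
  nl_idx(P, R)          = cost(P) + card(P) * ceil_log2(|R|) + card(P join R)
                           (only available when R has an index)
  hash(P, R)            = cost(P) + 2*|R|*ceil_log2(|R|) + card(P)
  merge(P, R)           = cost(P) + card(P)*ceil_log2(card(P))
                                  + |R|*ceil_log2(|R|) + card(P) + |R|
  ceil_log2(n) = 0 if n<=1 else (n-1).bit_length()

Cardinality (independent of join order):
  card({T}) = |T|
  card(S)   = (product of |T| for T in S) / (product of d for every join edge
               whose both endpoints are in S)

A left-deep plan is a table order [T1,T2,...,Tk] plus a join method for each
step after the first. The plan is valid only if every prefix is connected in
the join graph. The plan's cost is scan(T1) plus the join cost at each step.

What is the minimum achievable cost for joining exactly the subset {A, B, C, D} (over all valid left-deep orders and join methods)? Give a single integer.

1680

Selinger DP over subsets of {A,B,C,D}:
  {A}: scan cost=50, card=50
  {B}: scan cost=250, card=250
  {D}: scan cost=40, card=40
  {C}: scan cost=150, card=150
  {AB}: card=50; try (B,nl_idx)→500, (A,hash)→1100, (B,merge)→2650, (A,merge)→2850, (B,hash)→4100, (B,nl)→12550 …(+1); best=500 via (B,nl_idx)
  {AC}: card=150; try (C,nl_idx)→600, (A,hash)→900, (C,merge)→1750, (A,merge)→1850, (C,hash)→2500, (C,nl)→7550 …(+1); best=600 via (C,nl_idx)
  {BD}: card=400; try (B,nl_idx)→760, (D,hash)→980, (B,merge)→2570, (D,merge)→2780, (B,hash)→4080, (B,nl)→10040 …(+1); best=760 via (B,nl_idx)
  {ABD}: card=80; try (D,hash)→1030, (D,merge)→1130, (A,hash)→1760, (D,nl)→2500, (A,merge)→5110, (A,nl)→20760; best=1030 via (D,hash)
  {ABC}: card=150; try (C,nl_idx)→1050, (B,nl_idx)→1950, (C,merge)→2200, (C,hash)→2950, (B,merge)→4200, (B,hash)→4750 …(+2); best=1050 via (C,nl_idx)
  {ABCD}: card=240; try (D,hash)→1680, (C,nl_idx)→1910, (D,merge)→2680, (C,merge)→3020, (C,hash)→3510, (D,nl)→7050 …(+1); best=1680 via (D,hash)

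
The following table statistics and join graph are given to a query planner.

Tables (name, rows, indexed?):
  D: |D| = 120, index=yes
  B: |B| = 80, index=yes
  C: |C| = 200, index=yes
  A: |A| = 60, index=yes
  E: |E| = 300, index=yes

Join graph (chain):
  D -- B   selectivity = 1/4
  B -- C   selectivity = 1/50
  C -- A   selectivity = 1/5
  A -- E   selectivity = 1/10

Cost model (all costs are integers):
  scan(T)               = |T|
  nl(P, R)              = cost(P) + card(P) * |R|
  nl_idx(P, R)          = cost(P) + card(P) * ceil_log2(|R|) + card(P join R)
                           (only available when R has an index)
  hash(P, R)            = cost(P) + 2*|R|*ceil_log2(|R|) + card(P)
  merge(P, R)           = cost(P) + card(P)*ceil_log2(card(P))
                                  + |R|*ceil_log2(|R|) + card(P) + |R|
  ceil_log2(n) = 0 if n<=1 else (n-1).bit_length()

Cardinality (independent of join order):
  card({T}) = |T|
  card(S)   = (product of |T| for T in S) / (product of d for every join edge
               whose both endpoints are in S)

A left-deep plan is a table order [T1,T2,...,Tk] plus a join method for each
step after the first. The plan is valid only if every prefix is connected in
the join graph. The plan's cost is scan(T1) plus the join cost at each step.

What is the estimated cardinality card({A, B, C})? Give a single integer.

Tables in S: A(60), B(80), C(200)
Edges inside S: B-C(d=50), C-A(d=5)
numerator = 60 * 80 * 200 = 960000
denominator = 50 * 5 = 250
card(S) = 960000 / 250 = 3840

3840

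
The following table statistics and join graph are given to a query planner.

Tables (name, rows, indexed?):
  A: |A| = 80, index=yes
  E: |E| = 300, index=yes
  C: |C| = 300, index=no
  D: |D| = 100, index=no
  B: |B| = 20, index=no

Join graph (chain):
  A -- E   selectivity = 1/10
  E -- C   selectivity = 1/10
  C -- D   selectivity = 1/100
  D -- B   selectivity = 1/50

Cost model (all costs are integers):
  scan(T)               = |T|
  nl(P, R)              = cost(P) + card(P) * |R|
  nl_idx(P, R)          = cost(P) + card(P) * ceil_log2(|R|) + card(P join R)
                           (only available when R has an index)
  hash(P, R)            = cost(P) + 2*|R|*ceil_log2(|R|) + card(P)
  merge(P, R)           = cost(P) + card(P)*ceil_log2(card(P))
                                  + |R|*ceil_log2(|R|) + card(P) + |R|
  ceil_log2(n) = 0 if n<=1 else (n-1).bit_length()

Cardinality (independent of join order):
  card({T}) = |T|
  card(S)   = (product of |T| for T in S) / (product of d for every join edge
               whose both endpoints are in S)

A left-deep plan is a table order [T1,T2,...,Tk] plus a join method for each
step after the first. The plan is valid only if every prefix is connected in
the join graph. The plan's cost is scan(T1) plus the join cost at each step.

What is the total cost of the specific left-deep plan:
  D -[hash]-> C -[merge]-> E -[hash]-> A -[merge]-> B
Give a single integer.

step 1: scan D: cost=100, card=100
step 2: join C via hash
    card(P join C) = 100*300/(100) = 300
    cost = 100 + 2*300*9 + 100 = 5600
step 3: join E via merge
    card(P join E) = 300*300/(10) = 9000
    cost = 5600 + 300*9 + 300*9 + 300 + 300 = 11600
step 4: join A via hash
    card(P join A) = 9000*80/(10) = 72000
    cost = 11600 + 2*80*7 + 9000 = 21720
step 5: join B via merge
    card(P join B) = 72000*20/(50) = 28800
    cost = 21720 + 72000*17 + 20*5 + 72000 + 20 = 1317840

1317840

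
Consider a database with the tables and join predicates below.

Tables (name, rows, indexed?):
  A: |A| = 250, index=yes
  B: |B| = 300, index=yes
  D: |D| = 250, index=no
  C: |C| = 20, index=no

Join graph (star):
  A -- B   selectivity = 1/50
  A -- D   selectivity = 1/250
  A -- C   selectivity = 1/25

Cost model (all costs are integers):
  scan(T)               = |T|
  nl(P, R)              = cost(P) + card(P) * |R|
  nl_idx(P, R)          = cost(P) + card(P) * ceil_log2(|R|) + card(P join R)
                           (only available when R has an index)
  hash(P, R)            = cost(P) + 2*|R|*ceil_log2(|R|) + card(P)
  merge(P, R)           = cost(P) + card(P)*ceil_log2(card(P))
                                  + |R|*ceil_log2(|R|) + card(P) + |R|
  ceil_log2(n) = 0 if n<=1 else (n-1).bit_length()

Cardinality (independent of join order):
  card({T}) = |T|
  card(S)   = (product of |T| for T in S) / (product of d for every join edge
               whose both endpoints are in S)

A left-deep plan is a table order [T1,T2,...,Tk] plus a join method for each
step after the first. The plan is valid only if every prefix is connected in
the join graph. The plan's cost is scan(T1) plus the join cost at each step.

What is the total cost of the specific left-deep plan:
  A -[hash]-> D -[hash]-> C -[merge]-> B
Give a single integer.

9750

step 1: scan A: cost=250, card=250
step 2: join D via hash
    card(P join D) = 250*250/(250) = 250
    cost = 250 + 2*250*8 + 250 = 4500
step 3: join C via hash
    card(P join C) = 250*20/(25) = 200
    cost = 4500 + 2*20*5 + 250 = 4950
step 4: join B via merge
    card(P join B) = 200*300/(50) = 1200
    cost = 4950 + 200*8 + 300*9 + 200 + 300 = 9750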